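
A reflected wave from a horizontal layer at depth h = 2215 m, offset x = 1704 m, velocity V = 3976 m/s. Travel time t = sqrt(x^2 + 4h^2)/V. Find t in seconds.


x^2 + 4h^2 = 1704^2 + 4*2215^2 = 2903616 + 19624900 = 22528516
sqrt(22528516) = 4746.4214
t = 4746.4214 / 3976 = 1.1938 s

1.1938


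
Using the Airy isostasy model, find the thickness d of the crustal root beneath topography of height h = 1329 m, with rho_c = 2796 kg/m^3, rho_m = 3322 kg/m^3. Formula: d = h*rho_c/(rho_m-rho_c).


rho_m - rho_c = 3322 - 2796 = 526
d = 1329 * 2796 / 526
= 3715884 / 526
= 7064.42 m

7064.42


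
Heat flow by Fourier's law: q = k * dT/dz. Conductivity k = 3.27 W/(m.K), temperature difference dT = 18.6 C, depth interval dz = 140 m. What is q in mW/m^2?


q = k * dT / dz * 1000
= 3.27 * 18.6 / 140 * 1000
= 0.434443 * 1000
= 434.4429 mW/m^2

434.4429


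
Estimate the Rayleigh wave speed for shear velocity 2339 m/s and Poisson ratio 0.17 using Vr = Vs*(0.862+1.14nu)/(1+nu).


Numerator factor = 0.862 + 1.14*0.17 = 1.0558
Denominator = 1 + 0.17 = 1.17
Vr = 2339 * 1.0558 / 1.17 = 2110.7 m/s

2110.7


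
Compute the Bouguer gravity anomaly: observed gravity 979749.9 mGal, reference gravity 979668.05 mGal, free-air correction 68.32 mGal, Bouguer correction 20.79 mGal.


BA = g_obs - g_ref + FAC - BC
= 979749.9 - 979668.05 + 68.32 - 20.79
= 129.38 mGal

129.38


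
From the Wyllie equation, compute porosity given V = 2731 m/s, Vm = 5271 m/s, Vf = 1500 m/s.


1/V - 1/Vm = 1/2731 - 1/5271 = 0.00017645
1/Vf - 1/Vm = 1/1500 - 1/5271 = 0.00047695
phi = 0.00017645 / 0.00047695 = 0.37

0.37


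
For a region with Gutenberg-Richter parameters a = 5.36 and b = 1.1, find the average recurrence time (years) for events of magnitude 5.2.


log10(N) = 5.36 - 1.1*5.2 = -0.36
N = 10^-0.36 = 0.436516
T = 1/N = 1/0.436516 = 2.2909 years

2.2909


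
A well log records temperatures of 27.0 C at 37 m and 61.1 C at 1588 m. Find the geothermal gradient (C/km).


dT = 61.1 - 27.0 = 34.1 C
dz = 1588 - 37 = 1551 m
gradient = dT/dz * 1000 = 34.1/1551 * 1000 = 21.9858 C/km

21.9858


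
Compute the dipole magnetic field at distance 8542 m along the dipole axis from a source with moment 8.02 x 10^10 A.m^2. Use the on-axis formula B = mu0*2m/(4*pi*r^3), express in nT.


m = 8.02 x 10^10 = 80200000000 A.m^2
2m = 160400000000 A.m^2
r^3 = 8542^3 = 623273556088
B = (4pi*10^-7) * 160400000000 / (4*pi * 623273556088) * 1e9
= 201564.584654 / 7832286499931.39 * 1e9
= 25.7351 nT

25.7351


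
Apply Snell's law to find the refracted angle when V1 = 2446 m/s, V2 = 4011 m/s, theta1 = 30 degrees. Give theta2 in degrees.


sin(theta1) = sin(30 deg) = 0.5
sin(theta2) = V2/V1 * sin(theta1) = 4011/2446 * 0.5 = 0.81991
theta2 = arcsin(0.81991) = 55.0758 degrees

55.0758


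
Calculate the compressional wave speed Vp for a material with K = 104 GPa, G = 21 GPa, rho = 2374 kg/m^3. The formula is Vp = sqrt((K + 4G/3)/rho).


First compute the effective modulus:
K + 4G/3 = 104e9 + 4*21e9/3 = 132000000000.0 Pa
Then divide by density:
132000000000.0 / 2374 = 55602358.888 Pa/(kg/m^3)
Take the square root:
Vp = sqrt(55602358.888) = 7456.7 m/s

7456.7


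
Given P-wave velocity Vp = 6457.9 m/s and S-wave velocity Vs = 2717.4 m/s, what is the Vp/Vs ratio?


Vp/Vs = 6457.9 / 2717.4
= 2.3765

2.3765


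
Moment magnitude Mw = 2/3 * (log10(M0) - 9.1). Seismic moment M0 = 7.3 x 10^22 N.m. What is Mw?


log10(M0) = log10(7.3 x 10^22) = 22.8633
Mw = 2/3 * (22.8633 - 9.1)
= 2/3 * 13.7633
= 9.18

9.18


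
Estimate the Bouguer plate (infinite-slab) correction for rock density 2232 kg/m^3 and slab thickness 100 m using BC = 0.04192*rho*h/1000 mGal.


BC = 0.04192 * rho * h / 1000
= 0.04192 * 2232 * 100 / 1000
= 9.3565 mGal

9.3565


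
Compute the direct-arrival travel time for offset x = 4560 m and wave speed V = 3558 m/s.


t = x / V
= 4560 / 3558
= 1.2816 s

1.2816


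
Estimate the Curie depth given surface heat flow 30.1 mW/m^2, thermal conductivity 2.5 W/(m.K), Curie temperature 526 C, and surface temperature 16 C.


T_Curie - T_surf = 526 - 16 = 510 C
Convert q to W/m^2: 30.1 mW/m^2 = 0.0301 W/m^2
d = 510 * 2.5 / 0.0301 = 42358.8 m

42358.8


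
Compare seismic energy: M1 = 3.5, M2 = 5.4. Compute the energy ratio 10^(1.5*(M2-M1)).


M2 - M1 = 5.4 - 3.5 = 1.9
1.5 * 1.9 = 2.85
ratio = 10^2.85 = 707.95

707.95


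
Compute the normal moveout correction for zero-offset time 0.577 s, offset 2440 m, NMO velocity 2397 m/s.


x/Vnmo = 2440/2397 = 1.017939
(x/Vnmo)^2 = 1.0362
t0^2 = 0.332929
sqrt(0.332929 + 1.0362) = 1.170098
dt = 1.170098 - 0.577 = 0.593098

0.593098


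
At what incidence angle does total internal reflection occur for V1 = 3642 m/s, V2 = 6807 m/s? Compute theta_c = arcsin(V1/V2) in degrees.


V1/V2 = 3642/6807 = 0.535037
theta_c = arcsin(0.535037) = 32.3465 degrees

32.3465


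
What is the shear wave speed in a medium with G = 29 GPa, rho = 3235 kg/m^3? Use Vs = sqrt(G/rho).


Convert G to Pa: G = 29e9 Pa
Compute G/rho = 29e9 / 3235 = 8964451.3138
Vs = sqrt(8964451.3138) = 2994.07 m/s

2994.07


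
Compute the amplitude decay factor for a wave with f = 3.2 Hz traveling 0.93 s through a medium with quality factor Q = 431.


pi*f*t/Q = pi*3.2*0.93/431 = 0.021692
A/A0 = exp(-0.021692) = 0.978541

0.978541


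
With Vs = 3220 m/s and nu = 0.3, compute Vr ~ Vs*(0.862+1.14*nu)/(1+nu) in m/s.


Numerator factor = 0.862 + 1.14*0.3 = 1.204
Denominator = 1 + 0.3 = 1.3
Vr = 3220 * 1.204 / 1.3 = 2982.22 m/s

2982.22


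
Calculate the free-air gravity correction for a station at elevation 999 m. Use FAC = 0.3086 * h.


FAC = 0.3086 * h
= 0.3086 * 999
= 308.2914 mGal

308.2914


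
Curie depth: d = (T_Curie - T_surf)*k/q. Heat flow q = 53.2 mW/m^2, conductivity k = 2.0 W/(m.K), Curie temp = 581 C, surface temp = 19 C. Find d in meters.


T_Curie - T_surf = 581 - 19 = 562 C
Convert q to W/m^2: 53.2 mW/m^2 = 0.0532 W/m^2
d = 562 * 2.0 / 0.0532 = 21127.82 m

21127.82


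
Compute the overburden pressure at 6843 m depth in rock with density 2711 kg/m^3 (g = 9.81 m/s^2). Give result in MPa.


P = rho * g * z / 1e6
= 2711 * 9.81 * 6843 / 1e6
= 181988969.13 / 1e6
= 181.989 MPa

181.989


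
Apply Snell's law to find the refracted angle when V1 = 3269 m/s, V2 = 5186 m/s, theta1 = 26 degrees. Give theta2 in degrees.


sin(theta1) = sin(26 deg) = 0.438371
sin(theta2) = V2/V1 * sin(theta1) = 5186/3269 * 0.438371 = 0.69544
theta2 = arcsin(0.69544) = 44.0623 degrees

44.0623


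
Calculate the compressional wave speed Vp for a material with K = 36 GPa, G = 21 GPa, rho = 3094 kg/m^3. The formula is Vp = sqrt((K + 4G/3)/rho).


First compute the effective modulus:
K + 4G/3 = 36e9 + 4*21e9/3 = 64000000000.0 Pa
Then divide by density:
64000000000.0 / 3094 = 20685197.1558 Pa/(kg/m^3)
Take the square root:
Vp = sqrt(20685197.1558) = 4548.1 m/s

4548.1


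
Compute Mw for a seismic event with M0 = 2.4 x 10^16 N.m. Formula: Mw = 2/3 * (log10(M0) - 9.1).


log10(M0) = log10(2.4 x 10^16) = 16.3802
Mw = 2/3 * (16.3802 - 9.1)
= 2/3 * 7.2802
= 4.85

4.85


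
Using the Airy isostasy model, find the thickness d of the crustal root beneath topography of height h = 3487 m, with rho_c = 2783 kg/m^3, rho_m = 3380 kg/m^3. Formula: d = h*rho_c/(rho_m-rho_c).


rho_m - rho_c = 3380 - 2783 = 597
d = 3487 * 2783 / 597
= 9704321 / 597
= 16255.14 m

16255.14


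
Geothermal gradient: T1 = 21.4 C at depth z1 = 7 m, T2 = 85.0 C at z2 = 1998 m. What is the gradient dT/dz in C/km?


dT = 85.0 - 21.4 = 63.6 C
dz = 1998 - 7 = 1991 m
gradient = dT/dz * 1000 = 63.6/1991 * 1000 = 31.9437 C/km

31.9437


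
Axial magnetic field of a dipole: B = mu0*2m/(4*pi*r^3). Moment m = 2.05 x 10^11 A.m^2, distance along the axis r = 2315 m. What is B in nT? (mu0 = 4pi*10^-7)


m = 2.05 x 10^11 = 205000000000 A.m^2
2m = 410000000000 A.m^2
r^3 = 2315^3 = 12406605875
B = (4pi*10^-7) * 410000000000 / (4*pi * 12406605875) * 1e9
= 515221.195189 / 155906007491.54 * 1e9
= 3304.6911 nT

3304.6911


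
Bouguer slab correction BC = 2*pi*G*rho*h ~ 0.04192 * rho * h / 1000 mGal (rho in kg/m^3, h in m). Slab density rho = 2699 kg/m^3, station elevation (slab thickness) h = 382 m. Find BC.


BC = 0.04192 * rho * h / 1000
= 0.04192 * 2699 * 382 / 1000
= 43.2203 mGal

43.2203


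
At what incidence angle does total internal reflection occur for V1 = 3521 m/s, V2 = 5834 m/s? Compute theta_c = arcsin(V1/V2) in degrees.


V1/V2 = 3521/5834 = 0.603531
theta_c = arcsin(0.603531) = 37.1232 degrees

37.1232


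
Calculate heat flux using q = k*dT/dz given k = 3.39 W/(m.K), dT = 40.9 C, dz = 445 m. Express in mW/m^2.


q = k * dT / dz * 1000
= 3.39 * 40.9 / 445 * 1000
= 0.311575 * 1000
= 311.5753 mW/m^2

311.5753


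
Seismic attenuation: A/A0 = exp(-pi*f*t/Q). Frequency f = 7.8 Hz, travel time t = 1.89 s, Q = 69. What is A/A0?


pi*f*t/Q = pi*7.8*1.89/69 = 0.671208
A/A0 = exp(-0.671208) = 0.511091

0.511091


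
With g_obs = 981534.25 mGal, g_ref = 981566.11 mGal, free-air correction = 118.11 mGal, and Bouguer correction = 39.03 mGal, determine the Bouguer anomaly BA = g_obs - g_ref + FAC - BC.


BA = g_obs - g_ref + FAC - BC
= 981534.25 - 981566.11 + 118.11 - 39.03
= 47.22 mGal

47.22


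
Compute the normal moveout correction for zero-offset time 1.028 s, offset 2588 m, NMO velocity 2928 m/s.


x/Vnmo = 2588/2928 = 0.88388
(x/Vnmo)^2 = 0.781243
t0^2 = 1.056784
sqrt(1.056784 + 0.781243) = 1.355739
dt = 1.355739 - 1.028 = 0.327739

0.327739


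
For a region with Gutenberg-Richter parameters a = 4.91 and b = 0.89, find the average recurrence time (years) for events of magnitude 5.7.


log10(N) = 4.91 - 0.89*5.7 = -0.163
N = 10^-0.163 = 0.687068
T = 1/N = 1/0.687068 = 1.4555 years

1.4555


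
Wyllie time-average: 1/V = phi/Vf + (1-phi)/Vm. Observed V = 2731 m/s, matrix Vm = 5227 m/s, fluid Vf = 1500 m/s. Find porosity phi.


1/V - 1/Vm = 1/2731 - 1/5227 = 0.00017485
1/Vf - 1/Vm = 1/1500 - 1/5227 = 0.00047535
phi = 0.00017485 / 0.00047535 = 0.3678

0.3678


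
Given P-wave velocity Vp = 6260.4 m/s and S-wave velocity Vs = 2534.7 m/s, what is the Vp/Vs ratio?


Vp/Vs = 6260.4 / 2534.7
= 2.4699

2.4699


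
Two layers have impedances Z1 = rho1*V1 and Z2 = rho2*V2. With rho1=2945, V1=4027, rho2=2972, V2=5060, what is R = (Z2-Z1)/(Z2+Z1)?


Z1 = 2945 * 4027 = 11859515
Z2 = 2972 * 5060 = 15038320
R = (15038320 - 11859515) / (15038320 + 11859515) = 3178805 / 26897835 = 0.1182

0.1182


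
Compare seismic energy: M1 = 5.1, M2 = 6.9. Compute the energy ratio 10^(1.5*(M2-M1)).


M2 - M1 = 6.9 - 5.1 = 1.8
1.5 * 1.8 = 2.7
ratio = 10^2.7 = 501.19

501.19


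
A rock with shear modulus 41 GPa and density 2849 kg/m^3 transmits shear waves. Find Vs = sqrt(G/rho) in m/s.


Convert G to Pa: G = 41e9 Pa
Compute G/rho = 41e9 / 2849 = 14391014.391
Vs = sqrt(14391014.391) = 3793.55 m/s

3793.55


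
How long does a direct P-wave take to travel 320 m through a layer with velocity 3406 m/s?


t = x / V
= 320 / 3406
= 0.094 s

0.094


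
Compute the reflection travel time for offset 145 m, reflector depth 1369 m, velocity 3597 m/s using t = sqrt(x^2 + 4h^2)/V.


x^2 + 4h^2 = 145^2 + 4*1369^2 = 21025 + 7496644 = 7517669
sqrt(7517669) = 2741.8368
t = 2741.8368 / 3597 = 0.7623 s

0.7623


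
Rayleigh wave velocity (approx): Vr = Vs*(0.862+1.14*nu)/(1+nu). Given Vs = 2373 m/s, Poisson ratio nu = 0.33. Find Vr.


Numerator factor = 0.862 + 1.14*0.33 = 1.2382
Denominator = 1 + 0.33 = 1.33
Vr = 2373 * 1.2382 / 1.33 = 2209.21 m/s

2209.21


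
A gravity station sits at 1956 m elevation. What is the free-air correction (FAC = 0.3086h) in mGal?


FAC = 0.3086 * h
= 0.3086 * 1956
= 603.6216 mGal

603.6216


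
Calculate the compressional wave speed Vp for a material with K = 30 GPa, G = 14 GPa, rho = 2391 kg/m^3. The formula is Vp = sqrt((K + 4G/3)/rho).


First compute the effective modulus:
K + 4G/3 = 30e9 + 4*14e9/3 = 48666666666.67 Pa
Then divide by density:
48666666666.67 / 2391 = 20354105.6741 Pa/(kg/m^3)
Take the square root:
Vp = sqrt(20354105.6741) = 4511.55 m/s

4511.55


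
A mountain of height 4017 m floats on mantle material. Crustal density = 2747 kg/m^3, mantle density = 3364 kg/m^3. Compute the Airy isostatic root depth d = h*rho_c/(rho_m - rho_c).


rho_m - rho_c = 3364 - 2747 = 617
d = 4017 * 2747 / 617
= 11034699 / 617
= 17884.44 m

17884.44


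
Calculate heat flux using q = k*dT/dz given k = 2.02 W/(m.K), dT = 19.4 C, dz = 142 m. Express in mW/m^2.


q = k * dT / dz * 1000
= 2.02 * 19.4 / 142 * 1000
= 0.275972 * 1000
= 275.9718 mW/m^2

275.9718


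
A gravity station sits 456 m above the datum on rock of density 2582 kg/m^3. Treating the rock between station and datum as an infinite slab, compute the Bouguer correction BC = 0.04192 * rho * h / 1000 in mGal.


BC = 0.04192 * rho * h / 1000
= 0.04192 * 2582 * 456 / 1000
= 49.3563 mGal

49.3563


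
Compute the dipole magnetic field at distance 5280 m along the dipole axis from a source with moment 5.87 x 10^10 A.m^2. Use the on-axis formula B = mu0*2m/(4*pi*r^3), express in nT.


m = 5.87 x 10^10 = 58700000000 A.m^2
2m = 117400000000 A.m^2
r^3 = 5280^3 = 147197952000
B = (4pi*10^-7) * 117400000000 / (4*pi * 147197952000) * 1e9
= 147529.191013 / 1849744018506.65 * 1e9
= 79.7565 nT

79.7565


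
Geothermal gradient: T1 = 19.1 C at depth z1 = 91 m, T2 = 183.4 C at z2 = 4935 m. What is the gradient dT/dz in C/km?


dT = 183.4 - 19.1 = 164.3 C
dz = 4935 - 91 = 4844 m
gradient = dT/dz * 1000 = 164.3/4844 * 1000 = 33.9182 C/km

33.9182


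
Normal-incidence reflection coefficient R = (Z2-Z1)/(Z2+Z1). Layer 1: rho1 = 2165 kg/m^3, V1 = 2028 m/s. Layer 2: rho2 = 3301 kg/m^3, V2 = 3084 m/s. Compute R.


Z1 = 2165 * 2028 = 4390620
Z2 = 3301 * 3084 = 10180284
R = (10180284 - 4390620) / (10180284 + 4390620) = 5789664 / 14570904 = 0.3973

0.3973


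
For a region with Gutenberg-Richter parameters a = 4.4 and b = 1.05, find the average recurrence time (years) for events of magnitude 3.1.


log10(N) = 4.4 - 1.05*3.1 = 1.145
N = 10^1.145 = 13.963684
T = 1/N = 1/13.963684 = 0.0716 years

0.0716


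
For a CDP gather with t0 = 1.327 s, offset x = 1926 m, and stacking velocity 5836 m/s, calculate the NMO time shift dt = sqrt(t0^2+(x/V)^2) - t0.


x/Vnmo = 1926/5836 = 0.330021
(x/Vnmo)^2 = 0.108914
t0^2 = 1.760929
sqrt(1.760929 + 0.108914) = 1.367422
dt = 1.367422 - 1.327 = 0.040422

0.040422


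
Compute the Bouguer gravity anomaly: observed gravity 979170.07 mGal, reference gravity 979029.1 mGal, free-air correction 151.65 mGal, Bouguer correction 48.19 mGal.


BA = g_obs - g_ref + FAC - BC
= 979170.07 - 979029.1 + 151.65 - 48.19
= 244.43 mGal

244.43


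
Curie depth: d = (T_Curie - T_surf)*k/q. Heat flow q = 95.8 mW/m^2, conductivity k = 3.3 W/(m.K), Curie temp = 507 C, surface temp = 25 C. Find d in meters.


T_Curie - T_surf = 507 - 25 = 482 C
Convert q to W/m^2: 95.8 mW/m^2 = 0.0958 W/m^2
d = 482 * 3.3 / 0.0958 = 16603.34 m

16603.34


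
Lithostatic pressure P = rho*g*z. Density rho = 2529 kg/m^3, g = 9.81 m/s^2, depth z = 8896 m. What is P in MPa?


P = rho * g * z / 1e6
= 2529 * 9.81 * 8896 / 1e6
= 220705223.04 / 1e6
= 220.7052 MPa

220.7052


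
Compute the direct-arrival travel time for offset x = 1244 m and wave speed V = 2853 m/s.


t = x / V
= 1244 / 2853
= 0.436 s

0.436


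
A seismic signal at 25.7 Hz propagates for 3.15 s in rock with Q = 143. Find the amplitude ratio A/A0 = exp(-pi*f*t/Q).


pi*f*t/Q = pi*25.7*3.15/143 = 1.778515
A/A0 = exp(-1.778515) = 0.168889

0.168889


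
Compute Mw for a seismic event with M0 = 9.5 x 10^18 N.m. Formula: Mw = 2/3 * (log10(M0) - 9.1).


log10(M0) = log10(9.5 x 10^18) = 18.9777
Mw = 2/3 * (18.9777 - 9.1)
= 2/3 * 9.8777
= 6.59

6.59


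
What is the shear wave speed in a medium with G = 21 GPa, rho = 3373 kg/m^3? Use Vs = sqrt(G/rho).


Convert G to Pa: G = 21e9 Pa
Compute G/rho = 21e9 / 3373 = 6225911.6513
Vs = sqrt(6225911.6513) = 2495.18 m/s

2495.18


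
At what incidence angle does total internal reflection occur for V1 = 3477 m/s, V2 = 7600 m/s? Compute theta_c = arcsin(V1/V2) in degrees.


V1/V2 = 3477/7600 = 0.4575
theta_c = arcsin(0.4575) = 27.2259 degrees

27.2259


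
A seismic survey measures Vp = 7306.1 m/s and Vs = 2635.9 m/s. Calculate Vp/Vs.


Vp/Vs = 7306.1 / 2635.9
= 2.7718

2.7718


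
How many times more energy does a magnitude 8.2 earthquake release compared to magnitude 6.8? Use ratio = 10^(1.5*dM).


M2 - M1 = 8.2 - 6.8 = 1.4
1.5 * 1.4 = 2.1
ratio = 10^2.1 = 125.89

125.89


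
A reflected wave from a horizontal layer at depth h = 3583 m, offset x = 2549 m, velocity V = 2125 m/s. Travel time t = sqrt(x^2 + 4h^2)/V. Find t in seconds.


x^2 + 4h^2 = 2549^2 + 4*3583^2 = 6497401 + 51351556 = 57848957
sqrt(57848957) = 7605.8502
t = 7605.8502 / 2125 = 3.5792 s

3.5792


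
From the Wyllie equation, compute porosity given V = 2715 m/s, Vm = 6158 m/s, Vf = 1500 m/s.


1/V - 1/Vm = 1/2715 - 1/6158 = 0.00020593
1/Vf - 1/Vm = 1/1500 - 1/6158 = 0.00050428
phi = 0.00020593 / 0.00050428 = 0.4084

0.4084


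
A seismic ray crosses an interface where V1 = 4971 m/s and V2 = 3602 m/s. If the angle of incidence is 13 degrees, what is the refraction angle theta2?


sin(theta1) = sin(13 deg) = 0.224951
sin(theta2) = V2/V1 * sin(theta1) = 3602/4971 * 0.224951 = 0.163
theta2 = arcsin(0.163) = 9.3811 degrees

9.3811


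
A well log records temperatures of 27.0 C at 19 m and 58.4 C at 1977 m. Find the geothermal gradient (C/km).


dT = 58.4 - 27.0 = 31.4 C
dz = 1977 - 19 = 1958 m
gradient = dT/dz * 1000 = 31.4/1958 * 1000 = 16.0368 C/km

16.0368


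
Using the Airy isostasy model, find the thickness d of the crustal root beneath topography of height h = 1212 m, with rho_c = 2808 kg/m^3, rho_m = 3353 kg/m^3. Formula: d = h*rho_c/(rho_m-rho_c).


rho_m - rho_c = 3353 - 2808 = 545
d = 1212 * 2808 / 545
= 3403296 / 545
= 6244.58 m

6244.58


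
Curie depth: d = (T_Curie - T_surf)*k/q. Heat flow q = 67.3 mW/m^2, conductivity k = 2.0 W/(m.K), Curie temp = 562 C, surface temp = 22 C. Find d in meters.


T_Curie - T_surf = 562 - 22 = 540 C
Convert q to W/m^2: 67.3 mW/m^2 = 0.0673 W/m^2
d = 540 * 2.0 / 0.0673 = 16047.55 m

16047.55


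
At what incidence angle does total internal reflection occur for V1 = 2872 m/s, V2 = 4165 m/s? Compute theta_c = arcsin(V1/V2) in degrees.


V1/V2 = 2872/4165 = 0.689556
theta_c = arcsin(0.689556) = 43.595 degrees

43.595


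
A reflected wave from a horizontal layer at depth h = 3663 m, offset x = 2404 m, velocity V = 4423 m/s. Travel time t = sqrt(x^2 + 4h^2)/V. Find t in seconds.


x^2 + 4h^2 = 2404^2 + 4*3663^2 = 5779216 + 53670276 = 59449492
sqrt(59449492) = 7710.3497
t = 7710.3497 / 4423 = 1.7432 s

1.7432


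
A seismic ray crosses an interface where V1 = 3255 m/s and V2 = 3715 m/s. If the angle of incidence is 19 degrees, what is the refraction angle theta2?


sin(theta1) = sin(19 deg) = 0.325568
sin(theta2) = V2/V1 * sin(theta1) = 3715/3255 * 0.325568 = 0.371578
theta2 = arcsin(0.371578) = 21.813 degrees

21.813


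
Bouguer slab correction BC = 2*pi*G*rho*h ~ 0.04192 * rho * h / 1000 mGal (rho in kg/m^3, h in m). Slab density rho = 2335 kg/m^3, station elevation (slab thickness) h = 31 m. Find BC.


BC = 0.04192 * rho * h / 1000
= 0.04192 * 2335 * 31 / 1000
= 3.0344 mGal

3.0344


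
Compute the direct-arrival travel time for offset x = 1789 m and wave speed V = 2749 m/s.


t = x / V
= 1789 / 2749
= 0.6508 s

0.6508


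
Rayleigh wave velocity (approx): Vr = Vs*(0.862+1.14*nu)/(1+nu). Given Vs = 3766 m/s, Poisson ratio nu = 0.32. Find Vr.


Numerator factor = 0.862 + 1.14*0.32 = 1.2268
Denominator = 1 + 0.32 = 1.32
Vr = 3766 * 1.2268 / 1.32 = 3500.1 m/s

3500.1


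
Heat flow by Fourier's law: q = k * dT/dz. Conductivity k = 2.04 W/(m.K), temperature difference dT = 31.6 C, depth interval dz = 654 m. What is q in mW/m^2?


q = k * dT / dz * 1000
= 2.04 * 31.6 / 654 * 1000
= 0.098569 * 1000
= 98.5688 mW/m^2

98.5688


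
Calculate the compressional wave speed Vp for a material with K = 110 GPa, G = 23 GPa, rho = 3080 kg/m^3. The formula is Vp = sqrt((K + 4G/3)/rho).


First compute the effective modulus:
K + 4G/3 = 110e9 + 4*23e9/3 = 140666666666.67 Pa
Then divide by density:
140666666666.67 / 3080 = 45670995.671 Pa/(kg/m^3)
Take the square root:
Vp = sqrt(45670995.671) = 6758.03 m/s

6758.03


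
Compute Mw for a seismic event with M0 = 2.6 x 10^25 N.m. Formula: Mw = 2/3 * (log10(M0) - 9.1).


log10(M0) = log10(2.6 x 10^25) = 25.415
Mw = 2/3 * (25.415 - 9.1)
= 2/3 * 16.315
= 10.88

10.88


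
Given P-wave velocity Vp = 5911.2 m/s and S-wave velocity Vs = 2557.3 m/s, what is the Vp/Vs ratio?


Vp/Vs = 5911.2 / 2557.3
= 2.3115

2.3115


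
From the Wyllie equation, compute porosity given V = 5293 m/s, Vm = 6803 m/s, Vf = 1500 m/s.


1/V - 1/Vm = 1/5293 - 1/6803 = 4.193e-05
1/Vf - 1/Vm = 1/1500 - 1/6803 = 0.00051967
phi = 4.193e-05 / 0.00051967 = 0.0807

0.0807


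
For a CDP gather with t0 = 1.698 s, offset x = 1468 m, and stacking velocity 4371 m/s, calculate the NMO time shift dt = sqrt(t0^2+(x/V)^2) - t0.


x/Vnmo = 1468/4371 = 0.33585
(x/Vnmo)^2 = 0.112795
t0^2 = 2.883204
sqrt(2.883204 + 0.112795) = 1.730895
dt = 1.730895 - 1.698 = 0.032895

0.032895


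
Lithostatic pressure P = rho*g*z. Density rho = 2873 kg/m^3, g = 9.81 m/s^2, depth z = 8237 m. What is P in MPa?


P = rho * g * z / 1e6
= 2873 * 9.81 * 8237 / 1e6
= 232152678.81 / 1e6
= 232.1527 MPa

232.1527


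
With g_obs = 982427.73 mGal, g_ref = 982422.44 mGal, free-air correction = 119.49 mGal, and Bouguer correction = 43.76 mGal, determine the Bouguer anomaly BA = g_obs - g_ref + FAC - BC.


BA = g_obs - g_ref + FAC - BC
= 982427.73 - 982422.44 + 119.49 - 43.76
= 81.02 mGal

81.02


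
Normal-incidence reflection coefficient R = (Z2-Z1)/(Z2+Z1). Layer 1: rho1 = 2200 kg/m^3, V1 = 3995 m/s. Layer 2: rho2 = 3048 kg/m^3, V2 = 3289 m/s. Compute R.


Z1 = 2200 * 3995 = 8789000
Z2 = 3048 * 3289 = 10024872
R = (10024872 - 8789000) / (10024872 + 8789000) = 1235872 / 18813872 = 0.0657

0.0657


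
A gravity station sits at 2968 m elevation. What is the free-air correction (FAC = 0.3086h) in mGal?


FAC = 0.3086 * h
= 0.3086 * 2968
= 915.9248 mGal

915.9248


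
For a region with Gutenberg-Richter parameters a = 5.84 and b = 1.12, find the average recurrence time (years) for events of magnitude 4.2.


log10(N) = 5.84 - 1.12*4.2 = 1.136
N = 10^1.136 = 13.677288
T = 1/N = 1/13.677288 = 0.0731 years

0.0731


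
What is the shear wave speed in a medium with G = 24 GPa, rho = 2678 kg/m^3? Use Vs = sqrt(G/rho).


Convert G to Pa: G = 24e9 Pa
Compute G/rho = 24e9 / 2678 = 8961911.8745
Vs = sqrt(8961911.8745) = 2993.65 m/s

2993.65


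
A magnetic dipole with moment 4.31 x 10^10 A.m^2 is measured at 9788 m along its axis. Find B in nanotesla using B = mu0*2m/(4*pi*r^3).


m = 4.31 x 10^10 = 43100000000 A.m^2
2m = 86200000000 A.m^2
r^3 = 9788^3 = 937738791872
B = (4pi*10^-7) * 86200000000 / (4*pi * 937738791872) * 1e9
= 108322.114696 / 11783973198124.97 * 1e9
= 9.1923 nT

9.1923


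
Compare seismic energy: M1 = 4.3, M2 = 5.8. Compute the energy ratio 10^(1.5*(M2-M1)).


M2 - M1 = 5.8 - 4.3 = 1.5
1.5 * 1.5 = 2.25
ratio = 10^2.25 = 177.83

177.83


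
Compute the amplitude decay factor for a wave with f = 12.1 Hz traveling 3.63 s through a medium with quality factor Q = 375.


pi*f*t/Q = pi*12.1*3.63/375 = 0.367968
A/A0 = exp(-0.367968) = 0.692139

0.692139


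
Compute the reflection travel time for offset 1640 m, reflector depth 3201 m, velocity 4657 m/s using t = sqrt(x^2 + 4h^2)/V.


x^2 + 4h^2 = 1640^2 + 4*3201^2 = 2689600 + 40985604 = 43675204
sqrt(43675204) = 6608.7218
t = 6608.7218 / 4657 = 1.4191 s

1.4191


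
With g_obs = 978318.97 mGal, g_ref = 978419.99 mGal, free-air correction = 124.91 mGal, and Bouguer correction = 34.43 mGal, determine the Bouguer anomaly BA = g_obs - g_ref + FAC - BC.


BA = g_obs - g_ref + FAC - BC
= 978318.97 - 978419.99 + 124.91 - 34.43
= -10.54 mGal

-10.54


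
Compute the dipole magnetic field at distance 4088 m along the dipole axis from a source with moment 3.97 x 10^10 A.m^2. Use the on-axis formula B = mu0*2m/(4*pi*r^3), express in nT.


m = 3.97 x 10^10 = 39700000000 A.m^2
2m = 79400000000 A.m^2
r^3 = 4088^3 = 68317609472
B = (4pi*10^-7) * 79400000000 / (4*pi * 68317609472) * 1e9
= 99776.982678 / 858504400112.21 * 1e9
= 116.2219 nT

116.2219


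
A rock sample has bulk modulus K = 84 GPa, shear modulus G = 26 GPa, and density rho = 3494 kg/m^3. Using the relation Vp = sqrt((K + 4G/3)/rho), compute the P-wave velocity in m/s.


First compute the effective modulus:
K + 4G/3 = 84e9 + 4*26e9/3 = 118666666666.67 Pa
Then divide by density:
118666666666.67 / 3494 = 33962984.1633 Pa/(kg/m^3)
Take the square root:
Vp = sqrt(33962984.1633) = 5827.78 m/s

5827.78


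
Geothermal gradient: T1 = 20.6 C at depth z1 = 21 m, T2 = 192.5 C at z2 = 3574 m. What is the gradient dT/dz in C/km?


dT = 192.5 - 20.6 = 171.9 C
dz = 3574 - 21 = 3553 m
gradient = dT/dz * 1000 = 171.9/3553 * 1000 = 48.3816 C/km

48.3816


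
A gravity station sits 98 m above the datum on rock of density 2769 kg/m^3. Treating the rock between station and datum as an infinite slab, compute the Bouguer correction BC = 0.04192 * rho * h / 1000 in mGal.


BC = 0.04192 * rho * h / 1000
= 0.04192 * 2769 * 98 / 1000
= 11.3755 mGal

11.3755


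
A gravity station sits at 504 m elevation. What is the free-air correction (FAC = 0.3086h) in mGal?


FAC = 0.3086 * h
= 0.3086 * 504
= 155.5344 mGal

155.5344


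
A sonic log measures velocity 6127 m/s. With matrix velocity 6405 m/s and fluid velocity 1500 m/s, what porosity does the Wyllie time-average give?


1/V - 1/Vm = 1/6127 - 1/6405 = 7.08e-06
1/Vf - 1/Vm = 1/1500 - 1/6405 = 0.00051054
phi = 7.08e-06 / 0.00051054 = 0.0139

0.0139


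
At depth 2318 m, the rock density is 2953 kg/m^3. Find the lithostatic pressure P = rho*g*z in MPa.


P = rho * g * z / 1e6
= 2953 * 9.81 * 2318 / 1e6
= 67149979.74 / 1e6
= 67.15 MPa

67.15


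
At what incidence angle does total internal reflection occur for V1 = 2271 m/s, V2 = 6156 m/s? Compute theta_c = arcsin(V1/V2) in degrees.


V1/V2 = 2271/6156 = 0.368908
theta_c = arcsin(0.368908) = 21.6483 degrees

21.6483


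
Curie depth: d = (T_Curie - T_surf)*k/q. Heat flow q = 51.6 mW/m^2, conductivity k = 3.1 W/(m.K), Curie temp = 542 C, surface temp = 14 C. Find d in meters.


T_Curie - T_surf = 542 - 14 = 528 C
Convert q to W/m^2: 51.6 mW/m^2 = 0.0516 W/m^2
d = 528 * 3.1 / 0.0516 = 31720.93 m

31720.93


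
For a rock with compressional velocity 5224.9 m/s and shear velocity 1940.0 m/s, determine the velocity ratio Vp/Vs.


Vp/Vs = 5224.9 / 1940.0
= 2.6932

2.6932


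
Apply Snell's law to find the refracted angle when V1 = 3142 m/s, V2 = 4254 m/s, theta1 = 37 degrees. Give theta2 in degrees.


sin(theta1) = sin(37 deg) = 0.601815
sin(theta2) = V2/V1 * sin(theta1) = 4254/3142 * 0.601815 = 0.814806
theta2 = arcsin(0.814806) = 54.5682 degrees

54.5682


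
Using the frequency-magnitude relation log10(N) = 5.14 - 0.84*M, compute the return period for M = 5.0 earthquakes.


log10(N) = 5.14 - 0.84*5.0 = 0.94
N = 10^0.94 = 8.709636
T = 1/N = 1/8.709636 = 0.1148 years

0.1148


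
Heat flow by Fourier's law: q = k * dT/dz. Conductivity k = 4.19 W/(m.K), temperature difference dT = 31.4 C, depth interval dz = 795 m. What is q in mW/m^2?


q = k * dT / dz * 1000
= 4.19 * 31.4 / 795 * 1000
= 0.165492 * 1000
= 165.4918 mW/m^2

165.4918


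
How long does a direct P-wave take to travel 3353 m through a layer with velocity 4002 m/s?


t = x / V
= 3353 / 4002
= 0.8378 s

0.8378


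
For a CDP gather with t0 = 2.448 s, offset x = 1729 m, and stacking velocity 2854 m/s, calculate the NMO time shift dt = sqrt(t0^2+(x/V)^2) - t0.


x/Vnmo = 1729/2854 = 0.605816
(x/Vnmo)^2 = 0.367014
t0^2 = 5.992704
sqrt(5.992704 + 0.367014) = 2.521848
dt = 2.521848 - 2.448 = 0.073848

0.073848


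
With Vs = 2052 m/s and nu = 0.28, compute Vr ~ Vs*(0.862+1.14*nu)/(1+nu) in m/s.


Numerator factor = 0.862 + 1.14*0.28 = 1.1812
Denominator = 1 + 0.28 = 1.28
Vr = 2052 * 1.1812 / 1.28 = 1893.61 m/s

1893.61


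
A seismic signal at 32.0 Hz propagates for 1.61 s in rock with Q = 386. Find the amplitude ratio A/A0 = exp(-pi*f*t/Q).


pi*f*t/Q = pi*32.0*1.61/386 = 0.419313
A/A0 = exp(-0.419313) = 0.657498

0.657498


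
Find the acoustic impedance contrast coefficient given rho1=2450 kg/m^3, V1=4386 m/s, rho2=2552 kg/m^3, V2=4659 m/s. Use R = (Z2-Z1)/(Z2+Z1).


Z1 = 2450 * 4386 = 10745700
Z2 = 2552 * 4659 = 11889768
R = (11889768 - 10745700) / (11889768 + 10745700) = 1144068 / 22635468 = 0.0505

0.0505


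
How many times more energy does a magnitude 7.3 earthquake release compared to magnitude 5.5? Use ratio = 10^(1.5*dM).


M2 - M1 = 7.3 - 5.5 = 1.8
1.5 * 1.8 = 2.7
ratio = 10^2.7 = 501.19

501.19


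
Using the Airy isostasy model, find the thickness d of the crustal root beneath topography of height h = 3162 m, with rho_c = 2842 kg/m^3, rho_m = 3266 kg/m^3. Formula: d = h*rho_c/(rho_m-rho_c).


rho_m - rho_c = 3266 - 2842 = 424
d = 3162 * 2842 / 424
= 8986404 / 424
= 21194.35 m

21194.35


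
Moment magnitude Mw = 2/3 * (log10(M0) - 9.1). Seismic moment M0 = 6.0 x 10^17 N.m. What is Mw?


log10(M0) = log10(6.0 x 10^17) = 17.7782
Mw = 2/3 * (17.7782 - 9.1)
= 2/3 * 8.6782
= 5.79

5.79


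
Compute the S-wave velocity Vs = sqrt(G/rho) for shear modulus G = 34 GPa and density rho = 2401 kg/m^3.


Convert G to Pa: G = 34e9 Pa
Compute G/rho = 34e9 / 2401 = 14160766.3474
Vs = sqrt(14160766.3474) = 3763.08 m/s

3763.08


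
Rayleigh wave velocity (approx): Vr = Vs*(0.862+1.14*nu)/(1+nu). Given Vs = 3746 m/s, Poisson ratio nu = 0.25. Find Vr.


Numerator factor = 0.862 + 1.14*0.25 = 1.147
Denominator = 1 + 0.25 = 1.25
Vr = 3746 * 1.147 / 1.25 = 3437.33 m/s

3437.33


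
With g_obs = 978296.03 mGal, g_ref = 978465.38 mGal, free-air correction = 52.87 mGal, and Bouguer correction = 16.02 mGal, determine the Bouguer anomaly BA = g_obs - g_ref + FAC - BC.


BA = g_obs - g_ref + FAC - BC
= 978296.03 - 978465.38 + 52.87 - 16.02
= -132.5 mGal

-132.5


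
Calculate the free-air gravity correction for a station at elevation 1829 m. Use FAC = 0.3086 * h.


FAC = 0.3086 * h
= 0.3086 * 1829
= 564.4294 mGal

564.4294


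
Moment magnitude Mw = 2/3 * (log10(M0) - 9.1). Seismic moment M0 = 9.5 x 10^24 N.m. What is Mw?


log10(M0) = log10(9.5 x 10^24) = 24.9777
Mw = 2/3 * (24.9777 - 9.1)
= 2/3 * 15.8777
= 10.59

10.59


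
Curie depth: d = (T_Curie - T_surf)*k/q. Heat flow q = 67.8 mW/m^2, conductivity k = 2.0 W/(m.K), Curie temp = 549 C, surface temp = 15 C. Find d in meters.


T_Curie - T_surf = 549 - 15 = 534 C
Convert q to W/m^2: 67.8 mW/m^2 = 0.0678 W/m^2
d = 534 * 2.0 / 0.0678 = 15752.21 m

15752.21


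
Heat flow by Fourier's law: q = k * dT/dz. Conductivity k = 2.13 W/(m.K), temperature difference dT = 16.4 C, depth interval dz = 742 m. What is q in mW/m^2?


q = k * dT / dz * 1000
= 2.13 * 16.4 / 742 * 1000
= 0.047078 * 1000
= 47.0782 mW/m^2

47.0782


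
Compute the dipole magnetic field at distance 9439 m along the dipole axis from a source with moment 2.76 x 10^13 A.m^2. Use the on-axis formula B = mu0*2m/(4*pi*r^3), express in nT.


m = 2.76 x 10^13 = 27600000000000 A.m^2
2m = 55200000000000 A.m^2
r^3 = 9439^3 = 840965071519
B = (4pi*10^-7) * 55200000000000 / (4*pi * 840965071519) * 1e9
= 69366365.791263 / 10567878762438.82 * 1e9
= 6563.8874 nT

6563.8874


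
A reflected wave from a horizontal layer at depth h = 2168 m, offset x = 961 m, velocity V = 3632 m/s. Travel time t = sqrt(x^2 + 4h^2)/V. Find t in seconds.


x^2 + 4h^2 = 961^2 + 4*2168^2 = 923521 + 18800896 = 19724417
sqrt(19724417) = 4441.218
t = 4441.218 / 3632 = 1.2228 s

1.2228


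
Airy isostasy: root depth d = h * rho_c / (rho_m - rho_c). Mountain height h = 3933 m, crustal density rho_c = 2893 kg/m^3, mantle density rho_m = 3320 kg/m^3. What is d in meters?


rho_m - rho_c = 3320 - 2893 = 427
d = 3933 * 2893 / 427
= 11378169 / 427
= 26646.77 m

26646.77


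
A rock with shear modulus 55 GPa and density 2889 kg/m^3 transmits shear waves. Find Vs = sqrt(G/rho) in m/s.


Convert G to Pa: G = 55e9 Pa
Compute G/rho = 55e9 / 2889 = 19037729.3181
Vs = sqrt(19037729.3181) = 4363.22 m/s

4363.22


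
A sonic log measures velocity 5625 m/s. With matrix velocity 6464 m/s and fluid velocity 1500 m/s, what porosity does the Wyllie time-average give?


1/V - 1/Vm = 1/5625 - 1/6464 = 2.307e-05
1/Vf - 1/Vm = 1/1500 - 1/6464 = 0.00051196
phi = 2.307e-05 / 0.00051196 = 0.0451

0.0451


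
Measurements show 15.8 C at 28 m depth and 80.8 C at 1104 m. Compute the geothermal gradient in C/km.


dT = 80.8 - 15.8 = 65.0 C
dz = 1104 - 28 = 1076 m
gradient = dT/dz * 1000 = 65.0/1076 * 1000 = 60.4089 C/km

60.4089


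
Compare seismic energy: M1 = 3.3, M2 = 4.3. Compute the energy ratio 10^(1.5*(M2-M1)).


M2 - M1 = 4.3 - 3.3 = 1.0
1.5 * 1.0 = 1.5
ratio = 10^1.5 = 31.62

31.62


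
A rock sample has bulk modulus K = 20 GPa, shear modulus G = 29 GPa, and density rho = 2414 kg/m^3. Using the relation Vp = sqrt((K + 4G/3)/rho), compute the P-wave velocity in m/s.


First compute the effective modulus:
K + 4G/3 = 20e9 + 4*29e9/3 = 58666666666.67 Pa
Then divide by density:
58666666666.67 / 2414 = 24302678.818 Pa/(kg/m^3)
Take the square root:
Vp = sqrt(24302678.818) = 4929.77 m/s

4929.77


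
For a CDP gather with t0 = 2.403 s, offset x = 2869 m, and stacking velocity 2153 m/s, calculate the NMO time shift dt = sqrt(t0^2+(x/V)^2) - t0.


x/Vnmo = 2869/2153 = 1.332559
(x/Vnmo)^2 = 1.775714
t0^2 = 5.774409
sqrt(5.774409 + 1.775714) = 2.747749
dt = 2.747749 - 2.403 = 0.344749

0.344749


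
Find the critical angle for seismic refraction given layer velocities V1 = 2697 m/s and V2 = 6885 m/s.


V1/V2 = 2697/6885 = 0.391721
theta_c = arcsin(0.391721) = 23.0616 degrees

23.0616


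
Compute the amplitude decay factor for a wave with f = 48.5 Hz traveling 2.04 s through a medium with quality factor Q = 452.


pi*f*t/Q = pi*48.5*2.04/452 = 0.687675
A/A0 = exp(-0.687675) = 0.502744

0.502744


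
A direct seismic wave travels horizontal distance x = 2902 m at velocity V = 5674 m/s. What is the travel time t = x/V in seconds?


t = x / V
= 2902 / 5674
= 0.5115 s

0.5115


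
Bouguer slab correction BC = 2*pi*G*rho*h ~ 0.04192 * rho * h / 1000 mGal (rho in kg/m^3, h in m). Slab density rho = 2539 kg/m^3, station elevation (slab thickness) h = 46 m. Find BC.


BC = 0.04192 * rho * h / 1000
= 0.04192 * 2539 * 46 / 1000
= 4.896 mGal

4.896


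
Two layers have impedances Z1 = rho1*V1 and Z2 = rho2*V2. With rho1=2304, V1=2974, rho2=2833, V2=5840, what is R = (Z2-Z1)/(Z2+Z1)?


Z1 = 2304 * 2974 = 6852096
Z2 = 2833 * 5840 = 16544720
R = (16544720 - 6852096) / (16544720 + 6852096) = 9692624 / 23396816 = 0.4143

0.4143


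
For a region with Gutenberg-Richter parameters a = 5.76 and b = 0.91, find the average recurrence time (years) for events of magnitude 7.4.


log10(N) = 5.76 - 0.91*7.4 = -0.974
N = 10^-0.974 = 0.10617
T = 1/N = 1/0.10617 = 9.4189 years

9.4189


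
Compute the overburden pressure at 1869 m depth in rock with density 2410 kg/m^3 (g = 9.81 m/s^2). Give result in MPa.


P = rho * g * z / 1e6
= 2410 * 9.81 * 1869 / 1e6
= 44187084.9 / 1e6
= 44.1871 MPa

44.1871


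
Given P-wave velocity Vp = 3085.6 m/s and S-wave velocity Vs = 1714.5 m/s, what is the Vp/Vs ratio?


Vp/Vs = 3085.6 / 1714.5
= 1.7997

1.7997


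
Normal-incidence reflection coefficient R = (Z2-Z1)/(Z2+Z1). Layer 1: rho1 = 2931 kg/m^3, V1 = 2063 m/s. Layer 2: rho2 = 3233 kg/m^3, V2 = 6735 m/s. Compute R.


Z1 = 2931 * 2063 = 6046653
Z2 = 3233 * 6735 = 21774255
R = (21774255 - 6046653) / (21774255 + 6046653) = 15727602 / 27820908 = 0.5653

0.5653


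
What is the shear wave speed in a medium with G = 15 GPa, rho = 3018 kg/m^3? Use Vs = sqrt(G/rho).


Convert G to Pa: G = 15e9 Pa
Compute G/rho = 15e9 / 3018 = 4970178.9264
Vs = sqrt(4970178.9264) = 2229.39 m/s

2229.39


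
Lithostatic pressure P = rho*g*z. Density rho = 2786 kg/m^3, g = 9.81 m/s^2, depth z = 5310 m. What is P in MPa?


P = rho * g * z / 1e6
= 2786 * 9.81 * 5310 / 1e6
= 145125804.6 / 1e6
= 145.1258 MPa

145.1258


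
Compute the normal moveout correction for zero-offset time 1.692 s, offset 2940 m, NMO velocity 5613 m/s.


x/Vnmo = 2940/5613 = 0.523784
(x/Vnmo)^2 = 0.27435
t0^2 = 2.862864
sqrt(2.862864 + 0.27435) = 1.771218
dt = 1.771218 - 1.692 = 0.079218

0.079218


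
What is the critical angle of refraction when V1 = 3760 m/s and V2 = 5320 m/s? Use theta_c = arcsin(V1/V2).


V1/V2 = 3760/5320 = 0.706767
theta_c = arcsin(0.706767) = 44.9725 degrees

44.9725


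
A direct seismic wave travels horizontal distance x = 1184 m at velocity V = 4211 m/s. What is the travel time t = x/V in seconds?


t = x / V
= 1184 / 4211
= 0.2812 s

0.2812


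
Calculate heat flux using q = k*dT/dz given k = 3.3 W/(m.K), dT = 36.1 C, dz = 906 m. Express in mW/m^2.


q = k * dT / dz * 1000
= 3.3 * 36.1 / 906 * 1000
= 0.13149 * 1000
= 131.4901 mW/m^2

131.4901


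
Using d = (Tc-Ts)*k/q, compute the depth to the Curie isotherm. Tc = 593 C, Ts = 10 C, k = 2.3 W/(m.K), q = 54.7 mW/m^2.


T_Curie - T_surf = 593 - 10 = 583 C
Convert q to W/m^2: 54.7 mW/m^2 = 0.0547 W/m^2
d = 583 * 2.3 / 0.0547 = 24513.71 m

24513.71


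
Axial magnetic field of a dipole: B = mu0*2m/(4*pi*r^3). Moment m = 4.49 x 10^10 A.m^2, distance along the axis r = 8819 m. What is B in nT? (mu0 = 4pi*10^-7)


m = 4.49 x 10^10 = 44900000000 A.m^2
2m = 89800000000 A.m^2
r^3 = 8819^3 = 685895617259
B = (4pi*10^-7) * 89800000000 / (4*pi * 685895617259) * 1e9
= 112846.008117 / 8619218529241.24 * 1e9
= 13.0924 nT

13.0924


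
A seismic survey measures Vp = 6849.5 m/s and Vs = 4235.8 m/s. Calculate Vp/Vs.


Vp/Vs = 6849.5 / 4235.8
= 1.617

1.617


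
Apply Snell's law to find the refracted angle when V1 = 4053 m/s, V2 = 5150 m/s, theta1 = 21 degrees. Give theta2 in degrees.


sin(theta1) = sin(21 deg) = 0.358368
sin(theta2) = V2/V1 * sin(theta1) = 5150/4053 * 0.358368 = 0.455365
theta2 = arcsin(0.455365) = 27.0884 degrees

27.0884


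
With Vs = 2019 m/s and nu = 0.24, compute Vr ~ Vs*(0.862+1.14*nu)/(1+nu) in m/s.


Numerator factor = 0.862 + 1.14*0.24 = 1.1356
Denominator = 1 + 0.24 = 1.24
Vr = 2019 * 1.1356 / 1.24 = 1849.01 m/s

1849.01


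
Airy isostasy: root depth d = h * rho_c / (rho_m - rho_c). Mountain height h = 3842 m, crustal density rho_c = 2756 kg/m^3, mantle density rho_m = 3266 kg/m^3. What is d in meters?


rho_m - rho_c = 3266 - 2756 = 510
d = 3842 * 2756 / 510
= 10588552 / 510
= 20761.87 m

20761.87


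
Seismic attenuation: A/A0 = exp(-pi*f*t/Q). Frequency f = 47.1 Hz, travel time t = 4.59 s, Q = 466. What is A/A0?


pi*f*t/Q = pi*47.1*4.59/466 = 1.457463
A/A0 = exp(-1.457463) = 0.232826

0.232826


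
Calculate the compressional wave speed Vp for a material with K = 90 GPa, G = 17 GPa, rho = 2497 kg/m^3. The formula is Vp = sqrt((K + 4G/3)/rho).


First compute the effective modulus:
K + 4G/3 = 90e9 + 4*17e9/3 = 112666666666.67 Pa
Then divide by density:
112666666666.67 / 2497 = 45120811.6406 Pa/(kg/m^3)
Take the square root:
Vp = sqrt(45120811.6406) = 6717.2 m/s

6717.2


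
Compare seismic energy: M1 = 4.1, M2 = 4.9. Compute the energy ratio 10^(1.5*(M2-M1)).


M2 - M1 = 4.9 - 4.1 = 0.8
1.5 * 0.8 = 1.2
ratio = 10^1.2 = 15.85

15.85
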